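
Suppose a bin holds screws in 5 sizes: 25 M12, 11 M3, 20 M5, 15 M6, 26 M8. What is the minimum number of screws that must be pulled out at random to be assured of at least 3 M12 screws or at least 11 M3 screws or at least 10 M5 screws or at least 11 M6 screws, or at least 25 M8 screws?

56

The worst case stops just short of every target: 2 M12, 10 M3, 9 M5, 10 M6, 24 M8 — 2 + 10 + 9 + 10 + 24 = 55 screws.
One more screw must push some size to its target, so 55 + 1 = 56.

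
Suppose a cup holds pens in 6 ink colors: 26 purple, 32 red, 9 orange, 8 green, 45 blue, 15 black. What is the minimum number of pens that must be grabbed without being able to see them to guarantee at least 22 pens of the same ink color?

In the worst case we take at most 21 of each ink color, but all 9 orange, all 8 green, and all 15 black (fewer than 21), giving 21 + 21 + 9 + 8 + 21 + 15 = 95.
One more pen then forces some ink color to 22, so 95 + 1 = 96.

96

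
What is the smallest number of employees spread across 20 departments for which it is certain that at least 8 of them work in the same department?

There are 20 departments acting as pigeonholes.
With 20 × 7 = 140 employees we could place exactly 7 in each, with no class reaching 8.
One more forces some class to hold 8, so 140 + 1 = 141.

141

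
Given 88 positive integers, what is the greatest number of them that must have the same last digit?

9

There are 10 possible last digits, which serve as the pigeonholes.
If each of the 10 possible last digits held at most 8, the total would be at most 10 × 8 = 80 < 88, a contradiction.
So at least one holds ⌈88/10⌉ = 9.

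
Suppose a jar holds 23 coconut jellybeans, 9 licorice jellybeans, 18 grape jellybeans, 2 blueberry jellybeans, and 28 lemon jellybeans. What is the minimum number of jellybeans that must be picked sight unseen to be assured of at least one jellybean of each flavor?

The hardest flavor to obtain is blueberry: we could draw every other jellybean first — 80 − 2 = 78 jellybeans — without a single blueberry one.
The next draw must be blueberry, so 78 + 1 = 79.

79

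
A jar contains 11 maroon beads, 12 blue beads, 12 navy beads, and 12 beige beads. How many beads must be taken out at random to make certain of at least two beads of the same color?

5

The worst case takes 1 bead of each color without reaching 2 of any: 4 × 1 = 4.
The next bead must bring some color to 2, so 4 + 1 = 5.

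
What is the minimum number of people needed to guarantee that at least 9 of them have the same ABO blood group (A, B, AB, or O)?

There are 4 ABO blood groups acting as pigeonholes.
With 4 × 8 = 32 people we could place exactly 8 in each, with no class reaching 9.
One more forces some class to hold 9, so 32 + 1 = 33.

33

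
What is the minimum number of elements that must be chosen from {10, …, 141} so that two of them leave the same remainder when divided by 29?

Group the integers by remainder mod 29; there are 29 residue classes, each nonempty in this range.
Choosing one from each class (29 integers) avoids any shared remainder.
One more choice must repeat a class, so two differ by a multiple of 29. Hence 29 + 1 = 30.

30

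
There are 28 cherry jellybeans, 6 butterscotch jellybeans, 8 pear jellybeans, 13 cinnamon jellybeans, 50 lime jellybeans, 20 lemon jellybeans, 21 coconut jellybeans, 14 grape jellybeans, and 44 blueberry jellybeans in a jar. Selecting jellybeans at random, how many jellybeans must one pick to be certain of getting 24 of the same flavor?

152

In the worst case we take at most 23 of each flavor, but all 6 butterscotch, all 8 pear, all 13 cinnamon, all 20 lemon, all 21 coconut, and all 14 grape (fewer than 23), giving 23 + 6 + 8 + 13 + 23 + 20 + 21 + 14 + 23 = 151.
One more jellybean then forces some flavor to 24, so 151 + 1 = 152.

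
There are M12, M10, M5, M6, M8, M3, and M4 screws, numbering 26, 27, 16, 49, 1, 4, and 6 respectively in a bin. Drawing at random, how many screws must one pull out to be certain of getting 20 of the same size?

85

Treat the 7 sizes as pigeonholes.
In the worst case we take at most 19 of each size, but all 16 M5, all 1 M8, all 4 M3, and all 6 M4 (fewer than 19), giving 19 + 19 + 16 + 19 + 1 + 4 + 6 = 84.
One more screw then forces some size to 20, so 84 + 1 = 85.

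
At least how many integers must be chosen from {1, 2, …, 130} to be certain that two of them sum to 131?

66

Partition {1, …, 130} into 65 pairs: {1,130}, {2,129}, …, {65,66}.
Choosing 65 integers — say the integers 1 through 65 — takes one from each pair and avoids the property.
Choosing 66 forces two into the same pair by pigeonhole, and those sum to 131. So 66.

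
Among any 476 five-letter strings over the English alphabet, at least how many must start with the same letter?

19

If each of the 26 possible first letters held at most 18, the total would be at most 26 × 18 = 468 < 476, a contradiction.
So at least one holds ⌈476/26⌉ = 19.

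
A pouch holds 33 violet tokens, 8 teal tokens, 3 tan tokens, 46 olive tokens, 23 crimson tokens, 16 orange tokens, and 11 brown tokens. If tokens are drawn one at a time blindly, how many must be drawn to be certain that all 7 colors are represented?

138

The hardest color to obtain is tan: we could draw every other token first — 140 − 3 = 137 tokens — without a single tan one.
The next draw must be tan, so 137 + 1 = 138.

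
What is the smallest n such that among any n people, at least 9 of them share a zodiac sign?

There are 12 zodiac signs acting as pigeonholes.
With 12 × 8 = 96 people we could place exactly 8 in each, with no class reaching 9.
One more forces some class to hold 9, so 96 + 1 = 97.

97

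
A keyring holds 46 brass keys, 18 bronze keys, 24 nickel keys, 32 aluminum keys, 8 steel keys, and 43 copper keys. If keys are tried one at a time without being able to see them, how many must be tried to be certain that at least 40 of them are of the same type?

161

In the worst case we take at most 39 of each type, but all 18 bronze, all 24 nickel, all 32 aluminum, and all 8 steel (fewer than 39), giving 39 + 18 + 24 + 32 + 8 + 39 = 160.
One more key then forces some type to 40, so 160 + 1 = 161.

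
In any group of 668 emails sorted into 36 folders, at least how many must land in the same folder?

19

The 668 emails fall into 36 folders.
If each of the 36 folders held at most 18, the total would be at most 36 × 18 = 648 < 668, a contradiction.
So at least one holds ⌈668/36⌉ = 19.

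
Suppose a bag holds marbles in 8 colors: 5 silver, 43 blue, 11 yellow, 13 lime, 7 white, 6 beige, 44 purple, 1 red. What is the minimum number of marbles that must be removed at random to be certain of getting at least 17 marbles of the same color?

76

In the worst case we take at most 16 of each color, but all 5 silver, all 11 yellow, all 13 lime, all 7 white, all 6 beige, and all 1 red (fewer than 16), giving 5 + 16 + 11 + 13 + 7 + 6 + 16 + 1 = 75.
One more marble then forces some color to 17, so 75 + 1 = 76.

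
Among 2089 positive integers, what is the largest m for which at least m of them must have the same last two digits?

21

The 2089 positive integers fall into 100 possible two-digit endings.
If each of the 100 possible two-digit endings held at most 20, the total would be at most 100 × 20 = 2000 < 2089, a contradiction.
So at least one holds ⌈2089/100⌉ = 21.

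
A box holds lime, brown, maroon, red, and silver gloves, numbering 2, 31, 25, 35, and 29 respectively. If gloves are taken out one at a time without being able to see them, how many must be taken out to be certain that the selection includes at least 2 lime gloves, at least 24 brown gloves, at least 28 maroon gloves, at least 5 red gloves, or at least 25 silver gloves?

The worst case stops just short of every target: 1 lime, 23 brown, all 25 maroon, 4 red, 24 silver — 1 + 23 + 25 + 4 + 24 = 77 gloves.
One more glove must push some color to its target, so 77 + 1 = 78.

78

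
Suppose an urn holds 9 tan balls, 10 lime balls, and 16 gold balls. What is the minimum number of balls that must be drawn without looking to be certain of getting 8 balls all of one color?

22

The worst case takes 7 balls of each color without reaching 8 of any: 3 × 7 = 21.
The next ball must bring some color to 8, so 21 + 1 = 22.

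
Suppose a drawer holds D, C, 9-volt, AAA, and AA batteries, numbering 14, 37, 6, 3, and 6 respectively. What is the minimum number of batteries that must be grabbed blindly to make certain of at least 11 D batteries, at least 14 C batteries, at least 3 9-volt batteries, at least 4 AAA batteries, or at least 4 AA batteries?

32

The worst case stops just short of every target: 10 D, 13 C, 2 9-volt, 3 AAA, 3 AA — 10 + 13 + 2 + 3 + 3 = 31 batteries.
One more battery must push some type to its target, so 31 + 1 = 32.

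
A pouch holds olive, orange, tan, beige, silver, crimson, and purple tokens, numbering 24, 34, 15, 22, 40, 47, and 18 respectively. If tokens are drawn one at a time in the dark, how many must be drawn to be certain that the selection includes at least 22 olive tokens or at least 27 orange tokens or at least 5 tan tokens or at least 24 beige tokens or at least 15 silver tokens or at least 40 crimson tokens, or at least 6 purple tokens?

132

Each of the 7 colors has its own threshold; avoid all of them simultaneously.
The worst case stops just short of every target: 21 olive, 26 orange, 4 tan, all 22 beige, 14 silver, 39 crimson, 5 purple — 21 + 26 + 4 + 22 + 14 + 39 + 5 = 131 tokens.
One more token must push some color to its target, so 131 + 1 = 132.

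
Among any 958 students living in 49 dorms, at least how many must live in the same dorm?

20

The 958 students fall into 49 dorms.
If each of the 49 dorms held at most 19, the total would be at most 49 × 19 = 931 < 958, a contradiction.
So at least one holds ⌈958/49⌉ = 20.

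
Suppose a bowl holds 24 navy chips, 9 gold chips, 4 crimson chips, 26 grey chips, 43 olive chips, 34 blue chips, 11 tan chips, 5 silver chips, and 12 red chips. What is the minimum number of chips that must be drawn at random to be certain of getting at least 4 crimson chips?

The worst case draws every non-crimson chip first: 24 + 9 + 26 + 43 + 34 + 11 + 5 + 12 = 164.
The next 4 draws are then forced to be crimson, giving 164 + 4 = 168.

168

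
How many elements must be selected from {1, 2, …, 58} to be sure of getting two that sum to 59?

Partition {1, …, 58} into 29 pairs: {1,58}, {2,57}, …, {29,30}.
Choosing 29 integers — say the integers 1 through 29 — takes one from each pair and avoids the property.
Choosing 30 forces two into the same pair by pigeonhole, and those sum to 59. So 30.

30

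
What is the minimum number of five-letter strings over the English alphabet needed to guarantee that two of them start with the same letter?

There are 26 possible first letters acting as pigeonholes.
With 26 five-letter strings over the English alphabet we could place one in each, avoiding any repeat.
One more forces some class to hold 2, so 26 + 1 = 27.

27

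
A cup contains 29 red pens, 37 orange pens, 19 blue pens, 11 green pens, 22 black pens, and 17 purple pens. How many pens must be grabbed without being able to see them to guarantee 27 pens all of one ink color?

122

In the worst case we take at most 26 of each ink color, but all 19 blue, all 11 green, all 22 black, and all 17 purple (fewer than 26), giving 26 + 26 + 19 + 11 + 22 + 17 = 121.
One more pen then forces some ink color to 27, so 121 + 1 = 122.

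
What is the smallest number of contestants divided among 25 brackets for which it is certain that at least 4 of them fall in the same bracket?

There are 25 brackets acting as pigeonholes.
With 25 × 3 = 75 contestants we could place exactly 3 in each, with no class reaching 4.
One more forces some class to hold 4, so 75 + 1 = 76.

76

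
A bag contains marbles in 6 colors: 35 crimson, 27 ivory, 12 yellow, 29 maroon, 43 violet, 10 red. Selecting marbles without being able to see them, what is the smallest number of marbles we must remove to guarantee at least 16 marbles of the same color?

83

Treat the 6 colors as pigeonholes.
In the worst case we take at most 15 of each color, but all 12 yellow and all 10 red (fewer than 15), giving 15 + 15 + 12 + 15 + 15 + 10 = 82.
One more marble then forces some color to 16, so 82 + 1 = 83.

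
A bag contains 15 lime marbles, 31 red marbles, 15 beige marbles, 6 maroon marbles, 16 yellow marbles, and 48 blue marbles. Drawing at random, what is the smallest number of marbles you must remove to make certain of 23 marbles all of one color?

97

Treat the 6 colors as pigeonholes.
In the worst case we take at most 22 of each color, but all 15 lime, all 15 beige, all 6 maroon, and all 16 yellow (fewer than 22), giving 15 + 22 + 15 + 6 + 16 + 22 = 96.
One more marble then forces some color to 23, so 96 + 1 = 97.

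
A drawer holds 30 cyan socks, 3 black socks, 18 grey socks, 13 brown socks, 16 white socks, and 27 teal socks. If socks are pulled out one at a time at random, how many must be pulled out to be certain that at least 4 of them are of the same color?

19

Treat the 6 colors as pigeonholes.
The worst case takes 3 socks of each color without reaching 4 of any: 6 × 3 = 18.
The next sock must bring some color to 4, so 18 + 1 = 19.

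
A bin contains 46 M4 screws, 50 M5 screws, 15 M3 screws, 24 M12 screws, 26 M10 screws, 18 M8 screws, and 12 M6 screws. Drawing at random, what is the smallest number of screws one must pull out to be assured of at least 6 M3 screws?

182

To avoid M3 screws as long as possible, exhaust the other 6 sizes first.
The worst case draws every non-M3 screw first: 46 + 50 + 24 + 26 + 18 + 12 = 176.
The next 6 draws are then forced to be M3, giving 176 + 6 = 182.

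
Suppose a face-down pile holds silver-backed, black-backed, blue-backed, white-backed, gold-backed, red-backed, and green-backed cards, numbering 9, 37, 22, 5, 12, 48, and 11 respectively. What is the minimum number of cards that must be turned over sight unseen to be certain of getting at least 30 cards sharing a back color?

In the worst case we take at most 29 of each back color, but all 9 silver-backed, all 22 blue-backed, all 5 white-backed, all 12 gold-backed, and all 11 green-backed (fewer than 29), giving 9 + 29 + 22 + 5 + 12 + 29 + 11 = 117.
One more card then forces some back color to 30, so 117 + 1 = 118.

118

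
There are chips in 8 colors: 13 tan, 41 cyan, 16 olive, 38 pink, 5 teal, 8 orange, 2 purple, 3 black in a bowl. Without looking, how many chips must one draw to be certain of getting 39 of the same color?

Treat the 8 colors as pigeonholes.
In the worst case we take at most 38 of each color, but all 13 tan, all 16 olive, all 5 teal, all 8 orange, all 2 purple, and all 3 black (fewer than 38), giving 13 + 38 + 16 + 38 + 5 + 8 + 2 + 3 = 123.
One more chip then forces some color to 39, so 123 + 1 = 124.

124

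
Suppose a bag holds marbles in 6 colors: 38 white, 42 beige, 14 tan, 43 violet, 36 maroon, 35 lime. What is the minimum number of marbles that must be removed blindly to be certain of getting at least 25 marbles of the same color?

135

Treat the 6 colors as pigeonholes.
In the worst case we take at most 24 of each color, but all 14 tan (fewer than 24), giving 24 + 24 + 14 + 24 + 24 + 24 = 134.
One more marble then forces some color to 25, so 134 + 1 = 135.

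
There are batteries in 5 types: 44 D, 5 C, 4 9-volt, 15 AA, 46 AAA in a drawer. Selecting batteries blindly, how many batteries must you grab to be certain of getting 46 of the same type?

In the worst case we take at most 45 of each type, but all 44 D, all 5 C, all 4 9-volt, and all 15 AA (fewer than 45), giving 44 + 5 + 4 + 15 + 45 = 113.
One more battery then forces some type to 46, so 113 + 1 = 114.

114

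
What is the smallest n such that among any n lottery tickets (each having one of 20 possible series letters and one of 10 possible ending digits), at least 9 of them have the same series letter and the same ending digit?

There are 20 × 10 = 200 (series letter, ending digit) combinations acting as pigeonholes.
With 200 × 8 = 1600 lottery tickets we could place exactly 8 in each, with no (series letter, ending digit) pair reaching 9.
One more forces some (series letter, ending digit) pair to hold 9, so 1600 + 1 = 1601.

1601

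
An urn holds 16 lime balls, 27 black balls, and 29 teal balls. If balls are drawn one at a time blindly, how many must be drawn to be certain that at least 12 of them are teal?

55

The worst case draws every non-teal ball first: 16 + 27 = 43.
The next 12 draws are then forced to be teal, giving 43 + 12 = 55.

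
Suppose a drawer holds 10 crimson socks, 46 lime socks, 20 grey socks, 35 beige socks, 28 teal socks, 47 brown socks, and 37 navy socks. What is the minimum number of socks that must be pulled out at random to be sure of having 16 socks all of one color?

101

Treat the 7 colors as pigeonholes.
In the worst case we take at most 15 of each color, but all 10 crimson (fewer than 15), giving 10 + 15 + 15 + 15 + 15 + 15 + 15 = 100.
One more sock then forces some color to 16, so 100 + 1 = 101.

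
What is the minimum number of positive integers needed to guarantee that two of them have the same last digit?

There are 10 possible last digits acting as pigeonholes.
With 10 positive integers we could place one in each, avoiding any repeat.
One more forces some class to hold 2, so 10 + 1 = 11.

11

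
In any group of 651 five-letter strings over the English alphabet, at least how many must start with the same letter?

26

The 651 five-letter strings over the English alphabet fall into 26 possible first letters.
If each of the 26 possible first letters held at most 25, the total would be at most 26 × 25 = 650 < 651, a contradiction.
So at least one holds ⌈651/26⌉ = 26.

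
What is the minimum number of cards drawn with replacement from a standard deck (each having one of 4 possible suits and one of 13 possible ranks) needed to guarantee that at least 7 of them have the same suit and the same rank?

There are 4 × 13 = 52 (suit, rank) combinations acting as pigeonholes.
With 52 × 6 = 312 cards drawn with replacement from a standard deck we could place exactly 6 in each, with no (suit, rank) pair reaching 7.
One more forces some (suit, rank) pair to hold 7, so 312 + 1 = 313.

313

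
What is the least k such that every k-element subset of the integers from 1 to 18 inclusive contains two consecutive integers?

Partition {1, …, 18} into 9 pairs: {1,2}, {3,4}, …, {17,18}.
Choosing 9 integers — say the 9 even numbers 2, 4, …, 18 — takes one from each pair and avoids the property.
Choosing 10 forces two into the same pair by pigeonhole, and those are consecutive. So 10.

10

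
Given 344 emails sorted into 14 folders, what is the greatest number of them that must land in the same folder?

25

The 344 emails fall into 14 folders.
If each of the 14 folders held at most 24, the total would be at most 14 × 24 = 336 < 344, a contradiction.
So at least one holds ⌈344/14⌉ = 25.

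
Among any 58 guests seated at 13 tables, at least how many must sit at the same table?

If each of the 13 tables held at most 4, the total would be at most 13 × 4 = 52 < 58, a contradiction.
So at least one holds ⌈58/13⌉ = 5.

5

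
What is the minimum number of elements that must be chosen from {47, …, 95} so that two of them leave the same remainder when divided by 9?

10

Group the integers by remainder mod 9; there are 9 residue classes, each nonempty in this range.
Choosing one from each class (9 integers) avoids any shared remainder.
One more choice must repeat a class, so two differ by a multiple of 9. Hence 9 + 1 = 10.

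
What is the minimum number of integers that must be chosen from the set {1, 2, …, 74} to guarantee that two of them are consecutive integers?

Partition {1, …, 74} into 37 pairs: {1,2}, {3,4}, …, {73,74}.
Choosing 37 integers — say the 37 even numbers 2, 4, …, 74 — takes one from each pair and avoids the property.
Choosing 38 forces two into the same pair by pigeonhole, and those are consecutive. So 38.

38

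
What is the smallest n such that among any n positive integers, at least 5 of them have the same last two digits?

401

There are 100 possible two-digit endings acting as pigeonholes.
With 100 × 4 = 400 positive integers we could place exactly 4 in each, with no class reaching 5.
One more forces some class to hold 5, so 400 + 1 = 401.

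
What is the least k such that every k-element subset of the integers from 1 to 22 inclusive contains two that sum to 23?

12

Partition {1, …, 22} into 11 pairs: {1,22}, {2,21}, …, {11,12}.
Choosing 11 integers — say the integers 1 through 11 — takes one from each pair and avoids the property.
Choosing 12 forces two into the same pair by pigeonhole, and those sum to 23. So 12.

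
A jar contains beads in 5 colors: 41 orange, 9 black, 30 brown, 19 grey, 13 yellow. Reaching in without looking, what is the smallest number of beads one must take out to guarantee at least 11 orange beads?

The worst case draws every non-orange bead first: 9 + 30 + 19 + 13 = 71.
The next 11 draws are then forced to be orange, giving 71 + 11 = 82.

82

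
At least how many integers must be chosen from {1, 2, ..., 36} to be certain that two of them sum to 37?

Partition {1, …, 36} into 18 pairs: {1,36}, {2,35}, …, {18,19}.
Choosing 18 integers — say the integers 1 through 18 — takes one from each pair and avoids the property.
Choosing 19 forces two into the same pair by pigeonhole, and those sum to 37. So 19.

19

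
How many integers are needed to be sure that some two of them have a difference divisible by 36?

37

Use the pigeonhole principle on residue classes: two integers differ by a multiple of 36 exactly when they share a remainder mod 36.
There are 36 residue classes mod 36, so 36 integers can all lie in distinct classes.
One more integer must repeat a residue, giving a difference divisible by 36. So n = 36 + 1 = 37.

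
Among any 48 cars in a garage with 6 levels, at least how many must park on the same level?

If each of the 6 levels held at most 7, the total would be at most 6 × 7 = 42 < 48, a contradiction.
So at least one holds ⌈48/6⌉ = 8.

8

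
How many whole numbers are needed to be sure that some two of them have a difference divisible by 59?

60

Two integers differ by a multiple of 59 exactly when they share a remainder mod 59.
There are 59 residue classes mod 59, so 59 integers can all lie in distinct classes.
One more integer must repeat a residue, giving a difference divisible by 59. So n = 59 + 1 = 60.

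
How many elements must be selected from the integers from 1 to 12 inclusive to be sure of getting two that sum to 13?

7

Partition {1, …, 12} into 6 pairs: {1,12}, {2,11}, …, {6,7}.
Choosing 6 integers — say the integers 1 through 6 — takes one from each pair and avoids the property.
Choosing 7 forces two into the same pair by pigeonhole, and those sum to 13. So 7.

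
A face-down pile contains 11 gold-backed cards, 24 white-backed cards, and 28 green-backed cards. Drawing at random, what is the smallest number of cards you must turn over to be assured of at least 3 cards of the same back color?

The worst case takes 2 cards of each back color without reaching 3 of any: 3 × 2 = 6.
The next card must bring some back color to 3, so 6 + 1 = 7.

7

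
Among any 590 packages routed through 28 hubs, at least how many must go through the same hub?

22

The 590 packages fall into 28 hubs.
If each of the 28 hubs held at most 21, the total would be at most 28 × 21 = 588 < 590, a contradiction.
So at least one holds ⌈590/28⌉ = 22.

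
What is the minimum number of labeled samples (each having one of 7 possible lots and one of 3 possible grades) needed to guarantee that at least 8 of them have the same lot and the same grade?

148

There are 7 × 3 = 21 (lot, grade) combinations acting as pigeonholes.
With 21 × 7 = 147 labeled samples we could place exactly 7 in each, with no (lot, grade) pair reaching 8.
One more forces some (lot, grade) pair to hold 8, so 147 + 1 = 148.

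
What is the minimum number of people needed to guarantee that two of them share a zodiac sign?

13

There are 12 zodiac signs acting as pigeonholes.
With 12 people we could place one in each, avoiding any repeat.
One more forces some class to hold 2, so 12 + 1 = 13.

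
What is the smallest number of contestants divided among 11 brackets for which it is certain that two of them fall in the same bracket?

There are 11 brackets acting as pigeonholes.
With 11 contestants we could place one in each, avoiding any repeat.
One more forces some class to hold 2, so 11 + 1 = 12.

12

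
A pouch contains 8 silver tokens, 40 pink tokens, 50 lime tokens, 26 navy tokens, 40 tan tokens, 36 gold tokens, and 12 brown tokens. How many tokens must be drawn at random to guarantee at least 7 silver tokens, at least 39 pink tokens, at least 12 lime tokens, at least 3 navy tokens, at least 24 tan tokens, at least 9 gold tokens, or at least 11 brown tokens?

99

Each of the 7 colors has its own threshold; avoid all of them simultaneously.
The worst case stops just short of every target: 6 silver, 38 pink, 11 lime, 2 navy, 23 tan, 8 gold, 10 brown — 6 + 38 + 11 + 2 + 23 + 8 + 10 = 98 tokens.
One more token must push some color to its target, so 98 + 1 = 99.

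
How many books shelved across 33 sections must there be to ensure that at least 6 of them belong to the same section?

There are 33 sections acting as pigeonholes.
With 33 × 5 = 165 books we could place exactly 5 in each, with no class reaching 6.
One more forces some class to hold 6, so 165 + 1 = 166.

166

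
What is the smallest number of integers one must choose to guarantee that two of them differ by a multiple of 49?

50

Two integers differ by a multiple of 49 exactly when they share a remainder mod 49.
There are 49 residue classes mod 49, so 49 integers can all lie in distinct classes.
One more integer must repeat a residue, giving a difference divisible by 49. So n = 49 + 1 = 50.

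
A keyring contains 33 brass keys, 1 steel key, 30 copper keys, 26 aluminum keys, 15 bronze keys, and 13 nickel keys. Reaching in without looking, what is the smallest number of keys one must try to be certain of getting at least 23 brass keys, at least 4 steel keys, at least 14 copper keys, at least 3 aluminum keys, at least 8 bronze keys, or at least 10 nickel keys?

The worst case stops just short of every target: 22 brass, all 1 steel, 13 copper, 2 aluminum, 7 bronze, 9 nickel — 22 + 1 + 13 + 2 + 7 + 9 = 54 keys.
One more key must push some type to its target, so 54 + 1 = 55.

55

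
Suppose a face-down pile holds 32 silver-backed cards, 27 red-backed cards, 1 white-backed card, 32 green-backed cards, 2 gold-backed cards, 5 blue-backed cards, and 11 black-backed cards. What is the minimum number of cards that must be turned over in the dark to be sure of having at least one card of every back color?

110

The hardest back color to obtain is white-backed: we could draw every other card first — 110 − 1 = 109 cards — without a single white-backed one.
The next draw must be white-backed, so 109 + 1 = 110.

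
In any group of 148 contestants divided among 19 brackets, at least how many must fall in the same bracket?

The 148 contestants fall into 19 brackets.
If each of the 19 brackets held at most 7, the total would be at most 19 × 7 = 133 < 148, a contradiction.
So at least one holds ⌈148/19⌉ = 8.

8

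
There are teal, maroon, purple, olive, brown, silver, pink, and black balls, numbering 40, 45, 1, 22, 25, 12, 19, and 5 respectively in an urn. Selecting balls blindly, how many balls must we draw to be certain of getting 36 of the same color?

155

In the worst case we take at most 35 of each color, but all 1 purple, all 22 olive, all 25 brown, all 12 silver, all 19 pink, and all 5 black (fewer than 35), giving 35 + 35 + 1 + 22 + 25 + 12 + 19 + 5 = 154.
One more ball then forces some color to 36, so 154 + 1 = 155.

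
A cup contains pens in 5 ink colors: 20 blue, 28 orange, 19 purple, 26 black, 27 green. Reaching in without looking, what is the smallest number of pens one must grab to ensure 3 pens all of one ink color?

11

The worst case takes 2 pens of each ink color without reaching 3 of any: 5 × 2 = 10.
The next pen must bring some ink color to 3, so 10 + 1 = 11.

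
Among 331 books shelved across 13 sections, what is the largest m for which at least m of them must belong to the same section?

26

The 331 books fall into 13 sections.
If each of the 13 sections held at most 25, the total would be at most 13 × 25 = 325 < 331, a contradiction.
So at least one holds ⌈331/13⌉ = 26.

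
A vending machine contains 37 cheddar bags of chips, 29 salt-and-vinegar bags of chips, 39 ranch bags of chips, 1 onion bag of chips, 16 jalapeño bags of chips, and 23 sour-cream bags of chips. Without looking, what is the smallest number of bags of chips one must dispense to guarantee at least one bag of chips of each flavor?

145

The hardest flavor to obtain is onion: we could draw every other bag of chips first — 145 − 1 = 144 bags of chips — without a single onion one.
The next draw must be onion, so 144 + 1 = 145.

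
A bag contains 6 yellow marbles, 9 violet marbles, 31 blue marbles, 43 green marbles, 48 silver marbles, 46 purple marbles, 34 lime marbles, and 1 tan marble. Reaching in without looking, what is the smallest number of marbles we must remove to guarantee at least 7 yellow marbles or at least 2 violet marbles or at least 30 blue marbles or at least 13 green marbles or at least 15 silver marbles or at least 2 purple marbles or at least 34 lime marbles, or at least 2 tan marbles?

98

Each of the 8 colors has its own threshold; avoid all of them simultaneously.
The worst case stops just short of every target: 6 yellow, 1 violet, 29 blue, 12 green, 14 silver, 1 purple, 33 lime, 1 tan — 6 + 1 + 29 + 12 + 14 + 1 + 33 + 1 = 97 marbles.
One more marble must push some color to its target, so 97 + 1 = 98.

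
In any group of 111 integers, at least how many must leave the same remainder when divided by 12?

10

The 111 integers fall into 12 residue classes modulo 12.
If each of the 12 residue classes modulo 12 held at most 9, the total would be at most 12 × 9 = 108 < 111, a contradiction.
So at least one holds ⌈111/12⌉ = 10.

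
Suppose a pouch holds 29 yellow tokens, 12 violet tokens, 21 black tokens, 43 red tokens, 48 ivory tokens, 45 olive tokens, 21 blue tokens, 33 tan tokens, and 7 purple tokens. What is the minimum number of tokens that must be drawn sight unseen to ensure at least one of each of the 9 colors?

253

The hardest color to obtain is purple: we could draw every other token first — 259 − 7 = 252 tokens — without a single purple one.
The next draw must be purple, so 252 + 1 = 253.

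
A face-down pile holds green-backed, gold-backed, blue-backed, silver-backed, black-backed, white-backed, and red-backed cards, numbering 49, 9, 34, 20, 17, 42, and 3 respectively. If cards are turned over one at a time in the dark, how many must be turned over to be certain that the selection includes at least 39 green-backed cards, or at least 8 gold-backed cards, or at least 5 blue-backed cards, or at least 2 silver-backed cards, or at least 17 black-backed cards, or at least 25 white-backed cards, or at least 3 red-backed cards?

93

The worst case stops just short of every target: 38 green-backed, 7 gold-backed, 4 blue-backed, 1 silver-backed, 16 black-backed, 24 white-backed, 2 red-backed — 38 + 7 + 4 + 1 + 16 + 24 + 2 = 92 cards.
One more card must push some back color to its target, so 92 + 1 = 93.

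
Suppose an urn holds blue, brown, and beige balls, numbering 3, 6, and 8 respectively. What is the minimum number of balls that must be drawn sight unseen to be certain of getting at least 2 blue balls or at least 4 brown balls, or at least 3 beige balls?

7

The worst case stops just short of every target: 1 blue, 3 brown, 2 beige — 1 + 3 + 2 = 6 balls.
One more ball must push some color to its target, so 6 + 1 = 7.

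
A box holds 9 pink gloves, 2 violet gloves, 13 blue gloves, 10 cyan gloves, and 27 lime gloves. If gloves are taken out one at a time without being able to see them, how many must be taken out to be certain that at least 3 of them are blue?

To avoid blue gloves as long as possible, exhaust the other 4 colors first.
The worst case draws every non-blue glove first: 9 + 2 + 10 + 27 = 48.
The next 3 draws are then forced to be blue, giving 48 + 3 = 51.

51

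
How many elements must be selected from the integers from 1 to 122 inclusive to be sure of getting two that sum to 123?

Partition {1, …, 122} into 61 pairs: {1,122}, {2,121}, …, {61,62}.
Choosing 61 integers — say the integers 1 through 61 — takes one from each pair and avoids the property.
Choosing 62 forces two into the same pair by pigeonhole, and those sum to 123. So 62.

62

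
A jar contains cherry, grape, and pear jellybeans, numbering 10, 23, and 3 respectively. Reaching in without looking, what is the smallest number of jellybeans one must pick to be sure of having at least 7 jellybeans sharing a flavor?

In the worst case we take at most 6 of each flavor, but all 3 pear (fewer than 6), giving 6 + 6 + 3 = 15.
One more jellybean then forces some flavor to 7, so 15 + 1 = 16.

16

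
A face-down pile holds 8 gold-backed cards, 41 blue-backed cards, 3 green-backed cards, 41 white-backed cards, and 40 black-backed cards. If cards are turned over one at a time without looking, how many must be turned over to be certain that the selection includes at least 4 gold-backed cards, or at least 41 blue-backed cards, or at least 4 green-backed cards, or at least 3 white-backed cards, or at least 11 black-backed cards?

Each of the 5 back colors has its own threshold; avoid all of them simultaneously.
The worst case stops just short of every target: 3 gold-backed, 40 blue-backed, 3 green-backed, 2 white-backed, 10 black-backed — 3 + 40 + 3 + 2 + 10 = 58 cards.
One more card must push some back color to its target, so 58 + 1 = 59.

59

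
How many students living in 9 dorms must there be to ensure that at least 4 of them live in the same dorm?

28

There are 9 dorms acting as pigeonholes.
With 9 × 3 = 27 students we could place exactly 3 in each, with no class reaching 4.
One more forces some class to hold 4, so 27 + 1 = 28.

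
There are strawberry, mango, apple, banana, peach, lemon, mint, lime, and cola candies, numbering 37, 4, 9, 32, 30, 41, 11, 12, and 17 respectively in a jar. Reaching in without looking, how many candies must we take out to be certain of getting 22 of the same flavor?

138

Treat the 9 flavors as pigeonholes.
In the worst case we take at most 21 of each flavor, but all 4 mango, all 9 apple, all 11 mint, all 12 lime, and all 17 cola (fewer than 21), giving 21 + 4 + 9 + 21 + 21 + 21 + 11 + 12 + 17 = 137.
One more candy then forces some flavor to 22, so 137 + 1 = 138.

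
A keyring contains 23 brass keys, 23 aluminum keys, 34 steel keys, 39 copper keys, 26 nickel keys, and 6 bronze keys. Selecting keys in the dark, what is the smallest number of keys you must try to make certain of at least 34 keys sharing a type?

145

Treat the 6 types as pigeonholes.
In the worst case we take at most 33 of each type, but all 23 brass, all 23 aluminum, all 26 nickel, and all 6 bronze (fewer than 33), giving 23 + 23 + 33 + 33 + 26 + 6 = 144.
One more key then forces some type to 34, so 144 + 1 = 145.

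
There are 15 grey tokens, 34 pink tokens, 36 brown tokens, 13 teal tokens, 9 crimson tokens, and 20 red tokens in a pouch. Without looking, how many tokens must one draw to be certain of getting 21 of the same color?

98

In the worst case we take at most 20 of each color, but all 15 grey, all 13 teal, and all 9 crimson (fewer than 20), giving 15 + 20 + 20 + 13 + 9 + 20 = 97.
One more token then forces some color to 21, so 97 + 1 = 98.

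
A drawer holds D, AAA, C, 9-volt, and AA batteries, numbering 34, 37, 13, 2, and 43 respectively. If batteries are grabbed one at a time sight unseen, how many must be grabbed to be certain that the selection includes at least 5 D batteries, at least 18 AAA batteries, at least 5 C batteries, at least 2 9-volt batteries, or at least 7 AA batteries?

33

The worst case stops just short of every target: 4 D, 17 AAA, 4 C, 1 9-volt, 6 AA — 4 + 17 + 4 + 1 + 6 = 32 batteries.
One more battery must push some type to its target, so 32 + 1 = 33.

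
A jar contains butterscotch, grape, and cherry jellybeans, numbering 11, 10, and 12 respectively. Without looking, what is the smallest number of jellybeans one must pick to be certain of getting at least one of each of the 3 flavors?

The hardest flavor to obtain is grape: we could draw every other jellybean first — 33 − 10 = 23 jellybeans — without a single grape one.
The next draw must be grape, so 23 + 1 = 24.

24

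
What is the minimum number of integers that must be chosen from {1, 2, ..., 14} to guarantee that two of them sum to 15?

8

Partition {1, …, 14} into 7 pairs: {1,14}, {2,13}, …, {7,8}.
Choosing 7 integers — say the integers 1 through 7 — takes one from each pair and avoids the property.
Choosing 8 forces two into the same pair by pigeonhole, and those sum to 15. So 8.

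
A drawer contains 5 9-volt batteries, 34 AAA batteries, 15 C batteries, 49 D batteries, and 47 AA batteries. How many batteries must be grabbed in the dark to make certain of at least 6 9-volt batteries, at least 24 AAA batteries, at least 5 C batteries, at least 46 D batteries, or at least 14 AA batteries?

Each of the 5 types has its own threshold; avoid all of them simultaneously.
The worst case stops just short of every target: 5 9-volt, 23 AAA, 4 C, 45 D, 13 AA — 5 + 23 + 4 + 45 + 13 = 90 batteries.
One more battery must push some type to its target, so 90 + 1 = 91.

91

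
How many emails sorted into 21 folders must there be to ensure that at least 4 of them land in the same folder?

There are 21 folders acting as pigeonholes.
With 21 × 3 = 63 emails we could place exactly 3 in each, with no class reaching 4.
One more forces some class to hold 4, so 63 + 1 = 64.

64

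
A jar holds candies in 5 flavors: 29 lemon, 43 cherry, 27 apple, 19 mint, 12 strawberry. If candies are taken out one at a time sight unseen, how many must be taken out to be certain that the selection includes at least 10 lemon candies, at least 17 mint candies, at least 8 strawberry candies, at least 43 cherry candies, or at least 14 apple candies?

88

Each of the 5 flavors has its own threshold; avoid all of them simultaneously.
The worst case stops just short of every target: 9 lemon, 42 cherry, 13 apple, 16 mint, 7 strawberry — 9 + 42 + 13 + 16 + 7 = 87 candies.
One more candy must push some flavor to its target, so 87 + 1 = 88.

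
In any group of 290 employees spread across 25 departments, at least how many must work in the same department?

12

If each of the 25 departments held at most 11, the total would be at most 25 × 11 = 275 < 290, a contradiction.
So at least one holds ⌈290/25⌉ = 12.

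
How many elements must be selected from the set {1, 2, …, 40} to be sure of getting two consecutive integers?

21

Partition {1, …, 40} into 20 pairs: {1,2}, {3,4}, …, {39,40}.
Choosing 20 integers — say the 20 even numbers 2, 4, …, 40 — takes one from each pair and avoids the property.
Choosing 21 forces two into the same pair by pigeonhole, and those are consecutive. So 21.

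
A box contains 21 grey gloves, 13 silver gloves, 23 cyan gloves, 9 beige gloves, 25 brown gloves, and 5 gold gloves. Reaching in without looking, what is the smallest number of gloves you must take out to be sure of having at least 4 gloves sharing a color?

Treat the 6 colors as pigeonholes.
The worst case takes 3 gloves of each color without reaching 4 of any: 6 × 3 = 18.
The next glove must bring some color to 4, so 18 + 1 = 19.

19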